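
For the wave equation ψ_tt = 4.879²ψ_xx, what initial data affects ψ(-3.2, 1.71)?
Domain of dependence: [-11.54309, 5.14309]. Signals travel at speed 4.879, so data within |x - -3.2| ≤ 4.879·1.71 = 8.34309 can reach the point.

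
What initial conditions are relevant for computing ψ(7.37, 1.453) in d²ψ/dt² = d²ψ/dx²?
Domain of dependence: [5.917, 8.823]. Signals travel at speed 1, so data within |x - 7.37| ≤ 1·1.453 = 1.453 can reach the point.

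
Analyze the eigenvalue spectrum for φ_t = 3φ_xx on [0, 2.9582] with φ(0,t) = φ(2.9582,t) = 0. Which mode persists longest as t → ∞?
Eigenvalues: λₙ = 3n²π²/2.9582².
First three modes:
  n=1: λ₁ = 3π²/2.9582² ≈ 3.383
  n=2: λ₂ = 12π²/2.9582² ≈ 13.534 (4× faster decay)
  n=3: λ₃ = 27π²/2.9582² ≈ 30.451 (9× faster decay)
As t → ∞, higher modes decay exponentially faster. The n=1 mode dominates: φ ~ c₁ sin(πx/2.9582) e^{-λ₁t}.
Decay rate: λ₁ = 3π²/2.9582² ≈ 3.383.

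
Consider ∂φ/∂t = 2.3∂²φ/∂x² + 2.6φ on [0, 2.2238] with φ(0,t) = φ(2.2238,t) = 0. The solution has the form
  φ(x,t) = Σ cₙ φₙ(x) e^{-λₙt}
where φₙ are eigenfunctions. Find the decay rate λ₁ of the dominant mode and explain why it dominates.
Eigenvalues: λₙ = 2.3n²π²/2.2238² - 2.6.
First three modes:
  n=1: λ₁ = 2.3π²/2.2238² - 2.6 ≈ 1.99
  n=2: λ₂ = 9.2π²/2.2238² - 2.6 ≈ 15.761
  n=3: λ₃ = 20.7π²/2.2238² - 2.6 ≈ 38.712
Since 2.3π²/2.2238² ≈ 4.59 > 2.6, all λₙ > 0.
The n=1 mode decays slowest → dominates as t → ∞.
Asymptotic: φ ~ c₁ sin(πx/2.2238) e^{-λ₁t} with decay rate λ₁ ≈ 1.99.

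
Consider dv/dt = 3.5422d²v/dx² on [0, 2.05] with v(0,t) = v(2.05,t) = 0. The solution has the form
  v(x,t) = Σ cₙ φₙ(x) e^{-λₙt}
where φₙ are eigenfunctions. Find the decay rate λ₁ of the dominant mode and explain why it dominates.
Eigenvalues: λₙ = 3.5422n²π²/2.05².
First three modes:
  n=1: λ₁ = 3.5422π²/2.05² ≈ 8.319
  n=2: λ₂ = 14.1688π²/2.05² ≈ 33.276 (4× faster decay)
  n=3: λ₃ = 31.8798π²/2.05² ≈ 74.87 (9× faster decay)
As t → ∞, higher modes decay exponentially faster. The n=1 mode dominates: v ~ c₁ sin(πx/2.05) e^{-λ₁t}.
Decay rate: λ₁ = 3.5422π²/2.05² ≈ 8.319.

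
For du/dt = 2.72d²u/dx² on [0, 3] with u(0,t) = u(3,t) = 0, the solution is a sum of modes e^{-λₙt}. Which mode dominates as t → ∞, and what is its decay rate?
Eigenvalues: λₙ = 2.72n²π²/3².
First three modes:
  n=1: λ₁ = 2.72π²/3² ≈ 2.983
  n=2: λ₂ = 10.88π²/3² ≈ 11.931 (4× faster decay)
  n=3: λ₃ = 24.48π²/3² ≈ 26.845 (9× faster decay)
As t → ∞, higher modes decay exponentially faster. The n=1 mode dominates: u ~ c₁ sin(πx/3) e^{-λ₁t}.
Decay rate: λ₁ = 2.72π²/3² ≈ 2.983.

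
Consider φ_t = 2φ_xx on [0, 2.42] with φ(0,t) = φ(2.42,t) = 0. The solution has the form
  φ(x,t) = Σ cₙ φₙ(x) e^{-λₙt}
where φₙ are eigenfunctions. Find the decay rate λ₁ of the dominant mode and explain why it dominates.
Eigenvalues: λₙ = 2n²π²/2.42².
First three modes:
  n=1: λ₁ = 2π²/2.42² ≈ 3.371
  n=2: λ₂ = 8π²/2.42² ≈ 13.482 (4× faster decay)
  n=3: λ₃ = 18π²/2.42² ≈ 30.335 (9× faster decay)
As t → ∞, higher modes decay exponentially faster. The n=1 mode dominates: φ ~ c₁ sin(πx/2.42) e^{-λ₁t}.
Decay rate: λ₁ = 2π²/2.42² ≈ 3.371.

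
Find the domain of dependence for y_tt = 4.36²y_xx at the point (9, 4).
Domain of dependence: [-8.44, 26.44]. Signals travel at speed 4.36, so data within |x - 9| ≤ 4.36·4 = 17.44 can reach the point.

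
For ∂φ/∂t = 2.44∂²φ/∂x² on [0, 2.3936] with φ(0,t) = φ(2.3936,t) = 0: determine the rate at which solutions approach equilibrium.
Eigenvalues: λₙ = 2.44n²π²/2.3936².
First three modes:
  n=1: λ₁ = 2.44π²/2.3936² ≈ 4.203
  n=2: λ₂ = 9.76π²/2.3936² ≈ 16.813 (4× faster decay)
  n=3: λ₃ = 21.96π²/2.3936² ≈ 37.829 (9× faster decay)
As t → ∞, higher modes decay exponentially faster. The n=1 mode dominates: φ ~ c₁ sin(πx/2.3936) e^{-λ₁t}.
Decay rate: λ₁ = 2.44π²/2.3936² ≈ 4.203.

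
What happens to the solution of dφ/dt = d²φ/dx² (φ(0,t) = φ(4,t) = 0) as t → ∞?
φ → 0. Heat diffuses out through both boundaries.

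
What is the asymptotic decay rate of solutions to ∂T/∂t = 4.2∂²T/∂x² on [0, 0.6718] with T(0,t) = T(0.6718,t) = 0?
Eigenvalues: λₙ = 4.2n²π²/0.6718².
First three modes:
  n=1: λ₁ = 4.2π²/0.6718² ≈ 91.848
  n=2: λ₂ = 16.8π²/0.6718² ≈ 367.391 (4× faster decay)
  n=3: λ₃ = 37.8π²/0.6718² ≈ 826.631 (9× faster decay)
As t → ∞, higher modes decay exponentially faster. The n=1 mode dominates: T ~ c₁ sin(πx/0.6718) e^{-λ₁t}.
Decay rate: λ₁ = 4.2π²/0.6718² ≈ 91.848.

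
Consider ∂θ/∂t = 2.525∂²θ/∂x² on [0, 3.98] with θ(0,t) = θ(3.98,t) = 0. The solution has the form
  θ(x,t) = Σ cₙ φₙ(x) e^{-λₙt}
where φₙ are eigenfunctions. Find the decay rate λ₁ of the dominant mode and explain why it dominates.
Eigenvalues: λₙ = 2.525n²π²/3.98².
First three modes:
  n=1: λ₁ = 2.525π²/3.98² ≈ 1.573
  n=2: λ₂ = 10.1π²/3.98² ≈ 6.293 (4× faster decay)
  n=3: λ₃ = 22.725π²/3.98² ≈ 14.159 (9× faster decay)
As t → ∞, higher modes decay exponentially faster. The n=1 mode dominates: θ ~ c₁ sin(πx/3.98) e^{-λ₁t}.
Decay rate: λ₁ = 2.525π²/3.98² ≈ 1.573.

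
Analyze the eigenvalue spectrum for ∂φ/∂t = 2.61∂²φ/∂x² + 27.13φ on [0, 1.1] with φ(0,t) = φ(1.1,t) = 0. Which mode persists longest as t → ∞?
Eigenvalues: λₙ = 2.61n²π²/1.1² - 27.13.
First three modes:
  n=1: λ₁ = 2.61π²/1.1² - 27.13 ≈ -5.841
  n=2: λ₂ = 10.44π²/1.1² - 27.13 ≈ 58.026
  n=3: λ₃ = 23.49π²/1.1² - 27.13 ≈ 164.471
Since 2.61π²/1.1² ≈ 21.289 < 27.13, λ₁ < 0.
The n=1 mode grows fastest (−λₙ is largest for n=1) → dominates.
Asymptotic: φ ~ c₁ sin(πx/1.1) e^{5.841t} (exponential growth at rate −λ₁ ≈ 5.841).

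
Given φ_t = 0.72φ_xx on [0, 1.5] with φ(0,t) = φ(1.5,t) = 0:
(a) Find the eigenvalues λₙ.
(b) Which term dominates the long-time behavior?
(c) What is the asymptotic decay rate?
Eigenvalues: λₙ = 0.72n²π²/1.5².
First three modes:
  n=1: λ₁ = 0.72π²/1.5² ≈ 3.158
  n=2: λ₂ = 2.88π²/1.5² ≈ 12.633 (4× faster decay)
  n=3: λ₃ = 6.48π²/1.5² ≈ 28.424 (9× faster decay)
As t → ∞, higher modes decay exponentially faster. The n=1 mode dominates: φ ~ c₁ sin(πx/1.5) e^{-λ₁t}.
Decay rate: λ₁ = 0.72π²/1.5² ≈ 3.158.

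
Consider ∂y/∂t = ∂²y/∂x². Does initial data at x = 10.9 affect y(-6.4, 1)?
Yes, for any finite x. The heat equation has infinite propagation speed, so all initial data affects all points at any t > 0.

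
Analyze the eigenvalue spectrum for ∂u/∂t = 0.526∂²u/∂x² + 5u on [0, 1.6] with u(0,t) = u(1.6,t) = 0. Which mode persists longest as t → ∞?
Eigenvalues: λₙ = 0.526n²π²/1.6² - 5.
First three modes:
  n=1: λ₁ = 0.526π²/1.6² - 5 ≈ -2.972
  n=2: λ₂ = 2.104π²/1.6² - 5 ≈ 3.112
  n=3: λ₃ = 4.734π²/1.6² - 5 ≈ 13.251
Since 0.526π²/1.6² ≈ 2.028 < 5, λ₁ < 0.
The n=1 mode grows fastest (−λₙ is largest for n=1) → dominates.
Asymptotic: u ~ c₁ sin(πx/1.6) e^{2.972t} (exponential growth at rate −λ₁ ≈ 2.972).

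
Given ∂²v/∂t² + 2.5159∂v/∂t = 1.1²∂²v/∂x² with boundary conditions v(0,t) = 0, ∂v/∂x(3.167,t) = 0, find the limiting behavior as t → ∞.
v → 0. Damping (γ=2.5159) dissipates energy; oscillations decay exponentially.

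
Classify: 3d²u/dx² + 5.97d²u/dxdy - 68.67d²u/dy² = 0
Hyperbolic (discriminant = 859.6809).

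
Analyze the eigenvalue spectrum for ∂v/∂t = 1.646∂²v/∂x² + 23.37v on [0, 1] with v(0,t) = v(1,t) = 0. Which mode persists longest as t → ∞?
Eigenvalues: λₙ = 1.646n²π²/1² - 23.37.
First three modes:
  n=1: λ₁ = 1.646π² - 23.37 ≈ -7.125
  n=2: λ₂ = 6.584π² - 23.37 ≈ 41.611
  n=3: λ₃ = 14.814π² - 23.37 ≈ 122.838
Since 1.646π² ≈ 16.245 < 23.37, λ₁ < 0.
The n=1 mode grows fastest (−λₙ is largest for n=1) → dominates.
Asymptotic: v ~ c₁ sin(πx/1) e^{7.125t} (exponential growth at rate −λ₁ ≈ 7.125).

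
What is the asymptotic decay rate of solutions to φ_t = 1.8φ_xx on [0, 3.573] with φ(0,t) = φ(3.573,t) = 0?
Eigenvalues: λₙ = 1.8n²π²/3.573².
First three modes:
  n=1: λ₁ = 1.8π²/3.573² ≈ 1.392
  n=2: λ₂ = 7.2π²/3.573² ≈ 5.566 (4× faster decay)
  n=3: λ₃ = 16.2π²/3.573² ≈ 12.524 (9× faster decay)
As t → ∞, higher modes decay exponentially faster. The n=1 mode dominates: φ ~ c₁ sin(πx/3.573) e^{-λ₁t}.
Decay rate: λ₁ = 1.8π²/3.573² ≈ 1.392.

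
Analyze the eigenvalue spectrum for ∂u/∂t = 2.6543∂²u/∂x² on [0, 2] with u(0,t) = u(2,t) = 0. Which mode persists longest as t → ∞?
Eigenvalues: λₙ = 2.6543n²π²/2².
First three modes:
  n=1: λ₁ = 2.6543π²/2² ≈ 6.549
  n=2: λ₂ = 10.6172π²/2² ≈ 26.197 (4× faster decay)
  n=3: λ₃ = 23.8887π²/2² ≈ 58.943 (9× faster decay)
As t → ∞, higher modes decay exponentially faster. The n=1 mode dominates: u ~ c₁ sin(πx/2) e^{-λ₁t}.
Decay rate: λ₁ = 2.6543π²/2² ≈ 6.549.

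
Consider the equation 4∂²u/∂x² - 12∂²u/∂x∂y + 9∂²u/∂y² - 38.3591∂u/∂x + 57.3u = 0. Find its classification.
Parabolic. (A = 4, B = -12, C = 9 gives B² - 4AC = 0.)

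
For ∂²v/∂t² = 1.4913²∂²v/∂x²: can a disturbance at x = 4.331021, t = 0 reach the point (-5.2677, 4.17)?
No. The domain of dependence is [-11.486421, 0.951021], and 4.331021 is outside this interval.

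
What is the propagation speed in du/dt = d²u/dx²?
Infinite. The heat equation is parabolic, not hyperbolic, so disturbances propagate instantly.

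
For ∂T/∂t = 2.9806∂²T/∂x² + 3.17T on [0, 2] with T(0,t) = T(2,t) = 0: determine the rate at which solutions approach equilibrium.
Eigenvalues: λₙ = 2.9806n²π²/2² - 3.17.
First three modes:
  n=1: λ₁ = 2.9806π²/2² - 3.17 ≈ 4.184
  n=2: λ₂ = 11.9224π²/2² - 3.17 ≈ 26.247
  n=3: λ₃ = 26.8254π²/2² - 3.17 ≈ 63.019
Since 2.9806π²/2² ≈ 7.354 > 3.17, all λₙ > 0.
The n=1 mode decays slowest → dominates as t → ∞.
Asymptotic: T ~ c₁ sin(πx/2) e^{-λ₁t} with decay rate λ₁ ≈ 4.184.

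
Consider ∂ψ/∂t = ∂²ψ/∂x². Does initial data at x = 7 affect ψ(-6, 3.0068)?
Yes, for any finite x. The heat equation has infinite propagation speed, so all initial data affects all points at any t > 0.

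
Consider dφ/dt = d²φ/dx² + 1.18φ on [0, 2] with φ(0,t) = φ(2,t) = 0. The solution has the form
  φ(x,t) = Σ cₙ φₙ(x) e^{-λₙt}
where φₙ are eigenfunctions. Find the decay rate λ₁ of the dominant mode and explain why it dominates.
Eigenvalues: λₙ = n²π²/2² - 1.18.
First three modes:
  n=1: λ₁ = π²/2² - 1.18 ≈ 1.287
  n=2: λ₂ = 4π²/2² - 1.18 ≈ 8.69
  n=3: λ₃ = 9π²/2² - 1.18 ≈ 21.027
Since π²/2² ≈ 2.467 > 1.18, all λₙ > 0.
The n=1 mode decays slowest → dominates as t → ∞.
Asymptotic: φ ~ c₁ sin(πx/2) e^{-λ₁t} with decay rate λ₁ ≈ 1.287.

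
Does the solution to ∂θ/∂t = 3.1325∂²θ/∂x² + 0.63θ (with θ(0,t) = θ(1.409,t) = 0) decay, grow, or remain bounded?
θ → 0. Diffusion dominates reaction (r=0.63 < κπ²/L²≈15.57); solution decays.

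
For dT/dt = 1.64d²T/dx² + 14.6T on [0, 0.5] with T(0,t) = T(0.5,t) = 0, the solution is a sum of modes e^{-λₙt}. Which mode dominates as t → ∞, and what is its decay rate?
Eigenvalues: λₙ = 1.64n²π²/0.5² - 14.6.
First three modes:
  n=1: λ₁ = 1.64π²/0.5² - 14.6 ≈ 50.145
  n=2: λ₂ = 6.56π²/0.5² - 14.6 ≈ 244.378
  n=3: λ₃ = 14.76π²/0.5² - 14.6 ≈ 568.101
Since 1.64π²/0.5² ≈ 64.745 > 14.6, all λₙ > 0.
The n=1 mode decays slowest → dominates as t → ∞.
Asymptotic: T ~ c₁ sin(πx/0.5) e^{-λ₁t} with decay rate λ₁ ≈ 50.145.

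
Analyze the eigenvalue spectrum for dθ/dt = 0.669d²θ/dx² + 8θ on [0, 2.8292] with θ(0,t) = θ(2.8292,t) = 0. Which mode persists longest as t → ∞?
Eigenvalues: λₙ = 0.669n²π²/2.8292² - 8.
First three modes:
  n=1: λ₁ = 0.669π²/2.8292² - 8 ≈ -7.175
  n=2: λ₂ = 2.676π²/2.8292² - 8 ≈ -4.7
  n=3: λ₃ = 6.021π²/2.8292² - 8 ≈ -0.576
Since 0.669π²/2.8292² ≈ 0.825 < 8, λ₁ < 0.
The n=1 mode grows fastest (−λₙ is largest for n=1) → dominates.
Asymptotic: θ ~ c₁ sin(πx/2.8292) e^{7.175t} (exponential growth at rate −λ₁ ≈ 7.175).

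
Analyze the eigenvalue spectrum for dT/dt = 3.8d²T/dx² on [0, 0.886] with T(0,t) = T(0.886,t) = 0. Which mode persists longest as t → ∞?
Eigenvalues: λₙ = 3.8n²π²/0.886².
First three modes:
  n=1: λ₁ = 3.8π²/0.886² ≈ 47.777
  n=2: λ₂ = 15.2π²/0.886² ≈ 191.107 (4× faster decay)
  n=3: λ₃ = 34.2π²/0.886² ≈ 429.99 (9× faster decay)
As t → ∞, higher modes decay exponentially faster. The n=1 mode dominates: T ~ c₁ sin(πx/0.886) e^{-λ₁t}.
Decay rate: λ₁ = 3.8π²/0.886² ≈ 47.777.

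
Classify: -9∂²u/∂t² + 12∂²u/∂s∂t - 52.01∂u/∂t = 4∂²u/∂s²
Rewriting in standard form: -4∂²u/∂s² + 12∂²u/∂s∂t - 9∂²u/∂t² - 52.01∂u/∂t = 0. Parabolic (discriminant = 0).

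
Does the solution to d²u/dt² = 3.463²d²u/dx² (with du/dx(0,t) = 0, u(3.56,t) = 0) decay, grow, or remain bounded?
u oscillates (no decay). Energy is conserved; the solution oscillates indefinitely as standing waves.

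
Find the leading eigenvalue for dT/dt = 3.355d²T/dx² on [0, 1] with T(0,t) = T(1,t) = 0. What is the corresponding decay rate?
Eigenvalues: λₙ = 3.355n²π².
First three modes:
  n=1: λ₁ = 3.355π² ≈ 33.113
  n=2: λ₂ = 13.42π² ≈ 132.45 (4× faster decay)
  n=3: λ₃ = 30.195π² ≈ 298.013 (9× faster decay)
As t → ∞, higher modes decay exponentially faster. The n=1 mode dominates: T ~ c₁ sin(πx) e^{-λ₁t}.
Decay rate: λ₁ = 3.355π² ≈ 33.113.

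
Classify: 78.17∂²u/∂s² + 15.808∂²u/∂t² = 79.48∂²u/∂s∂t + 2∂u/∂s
Rewriting in standard form: 78.17∂²u/∂s² - 79.48∂²u/∂s∂t + 15.808∂²u/∂t² - 2∂u/∂s = 0. Hyperbolic (discriminant = 1374.22496).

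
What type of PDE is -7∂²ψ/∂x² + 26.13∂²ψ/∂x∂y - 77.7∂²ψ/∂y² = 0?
With A = -7, B = 26.13, C = -77.7, the discriminant is -1492.8231. This is an elliptic PDE.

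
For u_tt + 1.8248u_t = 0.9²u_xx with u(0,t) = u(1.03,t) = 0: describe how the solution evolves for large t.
u → 0. Damping (γ=1.8248) dissipates energy; oscillations decay exponentially.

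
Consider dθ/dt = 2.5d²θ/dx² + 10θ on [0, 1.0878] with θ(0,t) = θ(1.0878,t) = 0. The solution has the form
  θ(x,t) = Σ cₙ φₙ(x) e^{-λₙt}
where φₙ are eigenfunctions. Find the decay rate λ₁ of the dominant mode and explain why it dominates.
Eigenvalues: λₙ = 2.5n²π²/1.0878² - 10.
First three modes:
  n=1: λ₁ = 2.5π²/1.0878² - 10 ≈ 10.852
  n=2: λ₂ = 10π²/1.0878² - 10 ≈ 73.407
  n=3: λ₃ = 22.5π²/1.0878² - 10 ≈ 177.665
Since 2.5π²/1.0878² ≈ 20.852 > 10, all λₙ > 0.
The n=1 mode decays slowest → dominates as t → ∞.
Asymptotic: θ ~ c₁ sin(πx/1.0878) e^{-λ₁t} with decay rate λ₁ ≈ 10.852.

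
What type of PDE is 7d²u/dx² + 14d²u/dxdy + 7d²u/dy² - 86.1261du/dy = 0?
With A = 7, B = 14, C = 7, the discriminant is 0. This is a parabolic PDE.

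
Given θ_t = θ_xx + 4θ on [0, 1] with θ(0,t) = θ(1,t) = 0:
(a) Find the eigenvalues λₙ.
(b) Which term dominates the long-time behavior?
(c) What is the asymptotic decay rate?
Eigenvalues: λₙ = n²π²/1² - 4.
First three modes:
  n=1: λ₁ = π² - 4 ≈ 5.87
  n=2: λ₂ = 4π² - 4 ≈ 35.478
  n=3: λ₃ = 9π² - 4 ≈ 84.826
Since π² ≈ 9.87 > 4, all λₙ > 0.
The n=1 mode decays slowest → dominates as t → ∞.
Asymptotic: θ ~ c₁ sin(πx/1) e^{-λ₁t} with decay rate λ₁ ≈ 5.87.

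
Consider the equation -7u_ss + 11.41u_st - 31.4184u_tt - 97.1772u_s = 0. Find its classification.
Elliptic. (A = -7, B = 11.41, C = -31.4184 gives B² - 4AC = -749.5271.)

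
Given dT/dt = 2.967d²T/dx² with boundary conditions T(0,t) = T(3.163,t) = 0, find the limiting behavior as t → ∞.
T → 0. Heat diffuses out through both boundaries.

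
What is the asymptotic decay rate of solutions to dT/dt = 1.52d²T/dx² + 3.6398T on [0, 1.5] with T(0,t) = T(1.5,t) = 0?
Eigenvalues: λₙ = 1.52n²π²/1.5² - 3.6398.
First three modes:
  n=1: λ₁ = 1.52π²/1.5² - 3.6398 ≈ 3.028
  n=2: λ₂ = 6.08π²/1.5² - 3.6398 ≈ 23.03
  n=3: λ₃ = 13.68π²/1.5² - 3.6398 ≈ 56.367
Since 1.52π²/1.5² ≈ 6.667 > 3.6398, all λₙ > 0.
The n=1 mode decays slowest → dominates as t → ∞.
Asymptotic: T ~ c₁ sin(πx/1.5) e^{-λ₁t} with decay rate λ₁ ≈ 3.028.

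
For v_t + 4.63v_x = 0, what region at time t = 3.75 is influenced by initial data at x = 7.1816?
At x = 24.5441. The characteristic carries data from (7.1816, 0) to (24.5441, 3.75).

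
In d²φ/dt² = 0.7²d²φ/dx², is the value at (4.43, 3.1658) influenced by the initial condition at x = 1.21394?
No. The domain of dependence is [2.21394, 6.64606], and 1.21394 is outside this interval.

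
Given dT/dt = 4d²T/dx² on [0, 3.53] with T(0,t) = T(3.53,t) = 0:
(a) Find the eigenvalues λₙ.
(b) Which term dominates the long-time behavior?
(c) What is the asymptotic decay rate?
Eigenvalues: λₙ = 4n²π²/3.53².
First three modes:
  n=1: λ₁ = 4π²/3.53² ≈ 3.168
  n=2: λ₂ = 16π²/3.53² ≈ 12.673 (4× faster decay)
  n=3: λ₃ = 36π²/3.53² ≈ 28.514 (9× faster decay)
As t → ∞, higher modes decay exponentially faster. The n=1 mode dominates: T ~ c₁ sin(πx/3.53) e^{-λ₁t}.
Decay rate: λ₁ = 4π²/3.53² ≈ 3.168.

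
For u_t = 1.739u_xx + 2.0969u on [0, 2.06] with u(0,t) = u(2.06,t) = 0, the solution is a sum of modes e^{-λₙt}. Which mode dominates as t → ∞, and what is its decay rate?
Eigenvalues: λₙ = 1.739n²π²/2.06² - 2.0969.
First three modes:
  n=1: λ₁ = 1.739π²/2.06² - 2.0969 ≈ 1.948
  n=2: λ₂ = 6.956π²/2.06² - 2.0969 ≈ 14.081
  n=3: λ₃ = 15.651π²/2.06² - 2.0969 ≈ 34.304
Since 1.739π²/2.06² ≈ 4.045 > 2.0969, all λₙ > 0.
The n=1 mode decays slowest → dominates as t → ∞.
Asymptotic: u ~ c₁ sin(πx/2.06) e^{-λ₁t} with decay rate λ₁ ≈ 1.948.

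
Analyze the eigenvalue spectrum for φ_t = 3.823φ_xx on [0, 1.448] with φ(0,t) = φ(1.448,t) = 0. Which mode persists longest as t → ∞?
Eigenvalues: λₙ = 3.823n²π²/1.448².
First three modes:
  n=1: λ₁ = 3.823π²/1.448² ≈ 17.996
  n=2: λ₂ = 15.292π²/1.448² ≈ 71.982 (4× faster decay)
  n=3: λ₃ = 34.407π²/1.448² ≈ 161.961 (9× faster decay)
As t → ∞, higher modes decay exponentially faster. The n=1 mode dominates: φ ~ c₁ sin(πx/1.448) e^{-λ₁t}.
Decay rate: λ₁ = 3.823π²/1.448² ≈ 17.996.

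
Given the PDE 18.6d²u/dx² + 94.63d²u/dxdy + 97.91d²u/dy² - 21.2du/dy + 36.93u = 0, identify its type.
The second-order coefficients are A = 18.6, B = 94.63, C = 97.91. Since B² - 4AC = 1670.3329 > 0, this is a hyperbolic PDE.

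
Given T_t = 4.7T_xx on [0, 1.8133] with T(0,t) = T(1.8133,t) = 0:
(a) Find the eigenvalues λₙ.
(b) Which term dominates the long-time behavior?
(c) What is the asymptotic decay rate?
Eigenvalues: λₙ = 4.7n²π²/1.8133².
First three modes:
  n=1: λ₁ = 4.7π²/1.8133² ≈ 14.108
  n=2: λ₂ = 18.8π²/1.8133² ≈ 56.431 (4× faster decay)
  n=3: λ₃ = 42.3π²/1.8133² ≈ 126.97 (9× faster decay)
As t → ∞, higher modes decay exponentially faster. The n=1 mode dominates: T ~ c₁ sin(πx/1.8133) e^{-λ₁t}.
Decay rate: λ₁ = 4.7π²/1.8133² ≈ 14.108.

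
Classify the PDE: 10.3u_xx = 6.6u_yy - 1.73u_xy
Rewriting in standard form: 10.3u_xx + 1.73u_xy - 6.6u_yy = 0. A = 10.3, B = 1.73, C = -6.6. Discriminant B² - 4AC = 274.9129. Since 274.9129 > 0, hyperbolic.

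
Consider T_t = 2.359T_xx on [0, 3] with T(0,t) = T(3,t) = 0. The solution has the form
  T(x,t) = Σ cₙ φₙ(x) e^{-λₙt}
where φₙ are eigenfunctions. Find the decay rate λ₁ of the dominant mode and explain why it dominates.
Eigenvalues: λₙ = 2.359n²π²/3².
First three modes:
  n=1: λ₁ = 2.359π²/3² ≈ 2.587
  n=2: λ₂ = 9.436π²/3² ≈ 10.348 (4× faster decay)
  n=3: λ₃ = 21.231π²/3² ≈ 23.282 (9× faster decay)
As t → ∞, higher modes decay exponentially faster. The n=1 mode dominates: T ~ c₁ sin(πx/3) e^{-λ₁t}.
Decay rate: λ₁ = 2.359π²/3² ≈ 2.587.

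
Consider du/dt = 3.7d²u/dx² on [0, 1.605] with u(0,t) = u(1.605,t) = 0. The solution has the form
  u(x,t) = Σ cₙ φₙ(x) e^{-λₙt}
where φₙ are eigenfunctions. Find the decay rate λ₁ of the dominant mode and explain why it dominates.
Eigenvalues: λₙ = 3.7n²π²/1.605².
First three modes:
  n=1: λ₁ = 3.7π²/1.605² ≈ 14.176
  n=2: λ₂ = 14.8π²/1.605² ≈ 56.704 (4× faster decay)
  n=3: λ₃ = 33.3π²/1.605² ≈ 127.583 (9× faster decay)
As t → ∞, higher modes decay exponentially faster. The n=1 mode dominates: u ~ c₁ sin(πx/1.605) e^{-λ₁t}.
Decay rate: λ₁ = 3.7π²/1.605² ≈ 14.176.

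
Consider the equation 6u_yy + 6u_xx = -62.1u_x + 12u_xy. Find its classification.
Rewriting in standard form: 6u_xx - 12u_xy + 6u_yy + 62.1u_x = 0. Parabolic. (A = 6, B = -12, C = 6 gives B² - 4AC = 0.)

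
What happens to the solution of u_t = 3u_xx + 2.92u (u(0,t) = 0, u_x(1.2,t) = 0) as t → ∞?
u → 0. Diffusion dominates reaction (r=2.92 < κπ²/(4L²)≈5.14); solution decays.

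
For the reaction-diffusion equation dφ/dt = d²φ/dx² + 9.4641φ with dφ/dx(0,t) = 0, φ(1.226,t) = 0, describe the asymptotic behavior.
φ grows unboundedly. Reaction dominates diffusion (r=9.4641 > κπ²/(4L²)≈1.64); solution grows exponentially.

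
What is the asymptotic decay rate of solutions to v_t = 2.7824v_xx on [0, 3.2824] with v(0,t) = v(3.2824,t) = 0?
Eigenvalues: λₙ = 2.7824n²π²/3.2824².
First three modes:
  n=1: λ₁ = 2.7824π²/3.2824² ≈ 2.549
  n=2: λ₂ = 11.1296π²/3.2824² ≈ 10.195 (4× faster decay)
  n=3: λ₃ = 25.0416π²/3.2824² ≈ 22.939 (9× faster decay)
As t → ∞, higher modes decay exponentially faster. The n=1 mode dominates: v ~ c₁ sin(πx/3.2824) e^{-λ₁t}.
Decay rate: λ₁ = 2.7824π²/3.2824² ≈ 2.549.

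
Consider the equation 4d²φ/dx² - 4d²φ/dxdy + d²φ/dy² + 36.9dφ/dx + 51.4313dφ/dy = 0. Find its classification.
Parabolic. (A = 4, B = -4, C = 1 gives B² - 4AC = 0.)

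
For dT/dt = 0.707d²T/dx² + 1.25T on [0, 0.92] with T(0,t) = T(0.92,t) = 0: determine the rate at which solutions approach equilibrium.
Eigenvalues: λₙ = 0.707n²π²/0.92² - 1.25.
First three modes:
  n=1: λ₁ = 0.707π²/0.92² - 1.25 ≈ 6.994
  n=2: λ₂ = 2.828π²/0.92² - 1.25 ≈ 31.726
  n=3: λ₃ = 6.363π²/0.92² - 1.25 ≈ 72.947
Since 0.707π²/0.92² ≈ 8.244 > 1.25, all λₙ > 0.
The n=1 mode decays slowest → dominates as t → ∞.
Asymptotic: T ~ c₁ sin(πx/0.92) e^{-λ₁t} with decay rate λ₁ ≈ 6.994.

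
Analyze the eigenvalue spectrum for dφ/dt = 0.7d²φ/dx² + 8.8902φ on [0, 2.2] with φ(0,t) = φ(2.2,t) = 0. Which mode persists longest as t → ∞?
Eigenvalues: λₙ = 0.7n²π²/2.2² - 8.8902.
First three modes:
  n=1: λ₁ = 0.7π²/2.2² - 8.8902 ≈ -7.463
  n=2: λ₂ = 2.8π²/2.2² - 8.8902 ≈ -3.181
  n=3: λ₃ = 6.3π²/2.2² - 8.8902 ≈ 3.957
Since 0.7π²/2.2² ≈ 1.427 < 8.8902, λ₁ < 0.
The n=1 mode grows fastest (−λₙ is largest for n=1) → dominates.
Asymptotic: φ ~ c₁ sin(πx/2.2) e^{7.463t} (exponential growth at rate −λ₁ ≈ 7.463).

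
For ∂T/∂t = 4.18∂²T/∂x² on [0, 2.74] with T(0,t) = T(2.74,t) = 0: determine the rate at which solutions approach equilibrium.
Eigenvalues: λₙ = 4.18n²π²/2.74².
First three modes:
  n=1: λ₁ = 4.18π²/2.74² ≈ 5.495
  n=2: λ₂ = 16.72π²/2.74² ≈ 21.98 (4× faster decay)
  n=3: λ₃ = 37.62π²/2.74² ≈ 49.456 (9× faster decay)
As t → ∞, higher modes decay exponentially faster. The n=1 mode dominates: T ~ c₁ sin(πx/2.74) e^{-λ₁t}.
Decay rate: λ₁ = 4.18π²/2.74² ≈ 5.495.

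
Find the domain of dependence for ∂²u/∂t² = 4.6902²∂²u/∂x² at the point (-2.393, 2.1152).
Domain of dependence: [-12.31371104, 7.52771104]. Signals travel at speed 4.6902, so data within |x - -2.393| ≤ 4.6902·2.1152 = 9.92071104 can reach the point.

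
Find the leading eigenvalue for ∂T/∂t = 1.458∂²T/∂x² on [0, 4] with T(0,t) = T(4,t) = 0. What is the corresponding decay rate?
Eigenvalues: λₙ = 1.458n²π²/4².
First three modes:
  n=1: λ₁ = 1.458π²/4² ≈ 0.899
  n=2: λ₂ = 5.832π²/4² ≈ 3.597 (4× faster decay)
  n=3: λ₃ = 13.122π²/4² ≈ 8.094 (9× faster decay)
As t → ∞, higher modes decay exponentially faster. The n=1 mode dominates: T ~ c₁ sin(πx/4) e^{-λ₁t}.
Decay rate: λ₁ = 1.458π²/4² ≈ 0.899.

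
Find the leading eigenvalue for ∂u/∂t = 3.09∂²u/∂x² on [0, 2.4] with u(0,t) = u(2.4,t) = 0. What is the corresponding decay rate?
Eigenvalues: λₙ = 3.09n²π²/2.4².
First three modes:
  n=1: λ₁ = 3.09π²/2.4² ≈ 5.295
  n=2: λ₂ = 12.36π²/2.4² ≈ 21.179 (4× faster decay)
  n=3: λ₃ = 27.81π²/2.4² ≈ 47.652 (9× faster decay)
As t → ∞, higher modes decay exponentially faster. The n=1 mode dominates: u ~ c₁ sin(πx/2.4) e^{-λ₁t}.
Decay rate: λ₁ = 3.09π²/2.4² ≈ 5.295.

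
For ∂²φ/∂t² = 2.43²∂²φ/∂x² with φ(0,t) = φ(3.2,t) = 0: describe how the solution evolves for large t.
φ oscillates (no decay). Energy is conserved; the solution oscillates indefinitely as standing waves.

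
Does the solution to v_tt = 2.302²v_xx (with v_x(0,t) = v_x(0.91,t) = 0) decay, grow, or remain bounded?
v oscillates about a mean that drifts linearly in t (generically unbounded; no decay). There is no damping, so the nonconstant modes persist as standing waves (energy conserved, no decay). But with Neumann conditions at both ends the constant mode has eigenvalue 0: the spatial mean M(t) of v satisfies M'' = 0, so M(t) = M(0) + M'(0)·t. Unless the initial velocity has zero mean (∫v_t(x,0)dx = 0), the solution grows linearly in t (unbounded, though not exponentially); if it does have zero mean, the solution stays bounded and simply oscillates.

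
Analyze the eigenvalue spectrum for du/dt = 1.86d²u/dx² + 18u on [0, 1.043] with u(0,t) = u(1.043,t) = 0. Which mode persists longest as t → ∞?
Eigenvalues: λₙ = 1.86n²π²/1.043² - 18.
First three modes:
  n=1: λ₁ = 1.86π²/1.043² - 18 ≈ -1.125
  n=2: λ₂ = 7.44π²/1.043² - 18 ≈ 49.5
  n=3: λ₃ = 16.74π²/1.043² - 18 ≈ 133.875
Since 1.86π²/1.043² ≈ 16.875 < 18, λ₁ < 0.
The n=1 mode grows fastest (−λₙ is largest for n=1) → dominates.
Asymptotic: u ~ c₁ sin(πx/1.043) e^{1.125t} (exponential growth at rate −λ₁ ≈ 1.125).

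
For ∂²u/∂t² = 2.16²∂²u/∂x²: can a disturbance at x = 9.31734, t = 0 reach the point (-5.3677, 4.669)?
No. The domain of dependence is [-15.45274, 4.71734], and 9.31734 is outside this interval.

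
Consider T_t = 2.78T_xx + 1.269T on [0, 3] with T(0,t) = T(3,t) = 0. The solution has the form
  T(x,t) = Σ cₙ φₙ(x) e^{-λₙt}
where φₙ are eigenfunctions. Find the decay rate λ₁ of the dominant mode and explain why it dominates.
Eigenvalues: λₙ = 2.78n²π²/3² - 1.269.
First three modes:
  n=1: λ₁ = 2.78π²/3² - 1.269 ≈ 1.78
  n=2: λ₂ = 11.12π²/3² - 1.269 ≈ 10.925
  n=3: λ₃ = 25.02π²/3² - 1.269 ≈ 26.169
Since 2.78π²/3² ≈ 3.049 > 1.269, all λₙ > 0.
The n=1 mode decays slowest → dominates as t → ∞.
Asymptotic: T ~ c₁ sin(πx/3) e^{-λ₁t} with decay rate λ₁ ≈ 1.78.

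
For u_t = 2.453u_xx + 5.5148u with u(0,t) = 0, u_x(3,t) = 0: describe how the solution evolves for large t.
u grows unboundedly. Reaction dominates diffusion (r=5.5148 > κπ²/(4L²)≈0.67); solution grows exponentially.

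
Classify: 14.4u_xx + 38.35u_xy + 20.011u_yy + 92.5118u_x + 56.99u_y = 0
Hyperbolic (discriminant = 318.0889).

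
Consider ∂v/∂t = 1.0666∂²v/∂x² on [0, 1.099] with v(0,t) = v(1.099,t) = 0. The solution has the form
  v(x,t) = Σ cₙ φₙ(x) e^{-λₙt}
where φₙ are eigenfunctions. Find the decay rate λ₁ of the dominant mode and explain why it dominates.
Eigenvalues: λₙ = 1.0666n²π²/1.099².
First three modes:
  n=1: λ₁ = 1.0666π²/1.099² ≈ 8.716
  n=2: λ₂ = 4.2664π²/1.099² ≈ 34.863 (4× faster decay)
  n=3: λ₃ = 9.5994π²/1.099² ≈ 78.442 (9× faster decay)
As t → ∞, higher modes decay exponentially faster. The n=1 mode dominates: v ~ c₁ sin(πx/1.099) e^{-λ₁t}.
Decay rate: λ₁ = 1.0666π²/1.099² ≈ 8.716.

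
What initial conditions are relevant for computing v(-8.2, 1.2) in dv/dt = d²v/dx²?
The entire real line. The heat equation has infinite propagation speed: any initial disturbance instantly affects all points (though exponentially small far away).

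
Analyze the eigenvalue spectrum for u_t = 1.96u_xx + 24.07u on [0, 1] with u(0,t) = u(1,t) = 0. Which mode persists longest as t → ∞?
Eigenvalues: λₙ = 1.96n²π²/1² - 24.07.
First three modes:
  n=1: λ₁ = 1.96π² - 24.07 ≈ -4.726
  n=2: λ₂ = 7.84π² - 24.07 ≈ 53.308
  n=3: λ₃ = 17.64π² - 24.07 ≈ 150.03
Since 1.96π² ≈ 19.344 < 24.07, λ₁ < 0.
The n=1 mode grows fastest (−λₙ is largest for n=1) → dominates.
Asymptotic: u ~ c₁ sin(πx/1) e^{4.726t} (exponential growth at rate −λ₁ ≈ 4.726).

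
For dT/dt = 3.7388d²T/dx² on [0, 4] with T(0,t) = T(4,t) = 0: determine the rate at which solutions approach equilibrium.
Eigenvalues: λₙ = 3.7388n²π²/4².
First three modes:
  n=1: λ₁ = 3.7388π²/4² ≈ 2.306
  n=2: λ₂ = 14.9552π²/4² ≈ 9.225 (4× faster decay)
  n=3: λ₃ = 33.6492π²/4² ≈ 20.757 (9× faster decay)
As t → ∞, higher modes decay exponentially faster. The n=1 mode dominates: T ~ c₁ sin(πx/4) e^{-λ₁t}.
Decay rate: λ₁ = 3.7388π²/4² ≈ 2.306.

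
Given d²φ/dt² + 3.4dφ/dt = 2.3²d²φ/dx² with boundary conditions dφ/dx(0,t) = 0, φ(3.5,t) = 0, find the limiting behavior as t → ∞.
φ → 0. Damping (γ=3.4) dissipates energy; oscillations decay exponentially.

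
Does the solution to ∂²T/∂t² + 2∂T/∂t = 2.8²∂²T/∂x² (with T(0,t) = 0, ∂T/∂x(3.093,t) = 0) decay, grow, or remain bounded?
T → 0. Damping (γ=2) dissipates energy; oscillations decay exponentially.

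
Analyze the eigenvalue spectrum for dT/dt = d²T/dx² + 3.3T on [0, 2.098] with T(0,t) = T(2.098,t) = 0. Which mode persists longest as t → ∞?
Eigenvalues: λₙ = n²π²/2.098² - 3.3.
First three modes:
  n=1: λ₁ = π²/2.098² - 3.3 ≈ -1.058
  n=2: λ₂ = 4π²/2.098² - 3.3 ≈ 5.669
  n=3: λ₃ = 9π²/2.098² - 3.3 ≈ 16.88
Since π²/2.098² ≈ 2.242 < 3.3, λ₁ < 0.
The n=1 mode grows fastest (−λₙ is largest for n=1) → dominates.
Asymptotic: T ~ c₁ sin(πx/2.098) e^{1.058t} (exponential growth at rate −λ₁ ≈ 1.058).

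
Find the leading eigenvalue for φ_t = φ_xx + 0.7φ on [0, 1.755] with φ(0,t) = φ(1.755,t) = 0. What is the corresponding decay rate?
Eigenvalues: λₙ = n²π²/1.755² - 0.7.
First three modes:
  n=1: λ₁ = π²/1.755² - 0.7 ≈ 2.504
  n=2: λ₂ = 4π²/1.755² - 0.7 ≈ 12.118
  n=3: λ₃ = 9π²/1.755² - 0.7 ≈ 28.14
Since π²/1.755² ≈ 3.204 > 0.7, all λₙ > 0.
The n=1 mode decays slowest → dominates as t → ∞.
Asymptotic: φ ~ c₁ sin(πx/1.755) e^{-λ₁t} with decay rate λ₁ ≈ 2.504.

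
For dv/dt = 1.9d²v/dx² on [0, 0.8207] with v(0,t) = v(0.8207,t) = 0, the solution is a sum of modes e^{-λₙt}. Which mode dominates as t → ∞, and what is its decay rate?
Eigenvalues: λₙ = 1.9n²π²/0.8207².
First three modes:
  n=1: λ₁ = 1.9π²/0.8207² ≈ 27.841
  n=2: λ₂ = 7.6π²/0.8207² ≈ 111.364 (4× faster decay)
  n=3: λ₃ = 17.1π²/0.8207² ≈ 250.569 (9× faster decay)
As t → ∞, higher modes decay exponentially faster. The n=1 mode dominates: v ~ c₁ sin(πx/0.8207) e^{-λ₁t}.
Decay rate: λ₁ = 1.9π²/0.8207² ≈ 27.841.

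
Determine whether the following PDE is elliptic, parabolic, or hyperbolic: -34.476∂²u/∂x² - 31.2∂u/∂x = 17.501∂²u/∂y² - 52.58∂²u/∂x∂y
Rewriting in standard form: -34.476∂²u/∂x² + 52.58∂²u/∂x∂y - 17.501∂²u/∂y² - 31.2∂u/∂x = 0. Coefficients: A = -34.476, B = 52.58, C = -17.501. B² - 4AC = 351.198496, which is positive, so the equation is hyperbolic.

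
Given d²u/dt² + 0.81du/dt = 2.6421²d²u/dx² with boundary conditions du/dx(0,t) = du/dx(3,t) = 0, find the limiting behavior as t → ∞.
u → constant (steady state). Damping (γ=0.81) dissipates the nonconstant modes; with Neumann BCs the spatial average obeys M''+γM'=0 and tends to a finite limit.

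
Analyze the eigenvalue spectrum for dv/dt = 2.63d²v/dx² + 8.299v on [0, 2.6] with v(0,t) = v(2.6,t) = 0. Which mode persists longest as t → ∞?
Eigenvalues: λₙ = 2.63n²π²/2.6² - 8.299.
First three modes:
  n=1: λ₁ = 2.63π²/2.6² - 8.299 ≈ -4.459
  n=2: λ₂ = 10.52π²/2.6² - 8.299 ≈ 7.06
  n=3: λ₃ = 23.67π²/2.6² - 8.299 ≈ 26.259
Since 2.63π²/2.6² ≈ 3.84 < 8.299, λ₁ < 0.
The n=1 mode grows fastest (−λₙ is largest for n=1) → dominates.
Asymptotic: v ~ c₁ sin(πx/2.6) e^{4.459t} (exponential growth at rate −λ₁ ≈ 4.459).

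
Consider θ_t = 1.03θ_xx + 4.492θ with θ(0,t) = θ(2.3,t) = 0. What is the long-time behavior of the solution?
As t → ∞, θ grows unboundedly. Reaction dominates diffusion (r=4.492 > κπ²/L²≈1.92); solution grows exponentially.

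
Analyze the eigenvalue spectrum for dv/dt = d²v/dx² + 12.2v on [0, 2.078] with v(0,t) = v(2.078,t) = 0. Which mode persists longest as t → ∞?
Eigenvalues: λₙ = n²π²/2.078² - 12.2.
First three modes:
  n=1: λ₁ = π²/2.078² - 12.2 ≈ -9.914
  n=2: λ₂ = 4π²/2.078² - 12.2 ≈ -3.057
  n=3: λ₃ = 9π²/2.078² - 12.2 ≈ 8.371
Since π²/2.078² ≈ 2.286 < 12.2, λ₁ < 0.
The n=1 mode grows fastest (−λₙ is largest for n=1) → dominates.
Asymptotic: v ~ c₁ sin(πx/2.078) e^{9.914t} (exponential growth at rate −λ₁ ≈ 9.914).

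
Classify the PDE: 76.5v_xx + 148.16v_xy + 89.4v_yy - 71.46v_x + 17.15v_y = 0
A = 76.5, B = 148.16, C = 89.4. Discriminant B² - 4AC = -5405.0144. Since -5405.0144 < 0, elliptic.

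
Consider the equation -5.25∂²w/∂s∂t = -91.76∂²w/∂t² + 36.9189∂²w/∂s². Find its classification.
Rewriting in standard form: -36.9189∂²w/∂s² - 5.25∂²w/∂s∂t + 91.76∂²w/∂t² = 0. Hyperbolic. (A = -36.9189, B = -5.25, C = 91.76 gives B² - 4AC = 13578.275556.)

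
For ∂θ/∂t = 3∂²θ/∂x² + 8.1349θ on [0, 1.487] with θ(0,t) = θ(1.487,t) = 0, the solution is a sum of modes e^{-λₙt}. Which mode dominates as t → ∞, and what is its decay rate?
Eigenvalues: λₙ = 3n²π²/1.487² - 8.1349.
First three modes:
  n=1: λ₁ = 3π²/1.487² - 8.1349 ≈ 5.256
  n=2: λ₂ = 12π²/1.487² - 8.1349 ≈ 45.427
  n=3: λ₃ = 27π²/1.487² - 8.1349 ≈ 112.38
Since 3π²/1.487² ≈ 13.391 > 8.1349, all λₙ > 0.
The n=1 mode decays slowest → dominates as t → ∞.
Asymptotic: θ ~ c₁ sin(πx/1.487) e^{-λ₁t} with decay rate λ₁ ≈ 5.256.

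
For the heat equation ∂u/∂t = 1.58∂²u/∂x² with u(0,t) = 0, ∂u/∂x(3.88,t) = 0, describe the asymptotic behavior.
u → 0. Heat escapes through the Dirichlet boundary.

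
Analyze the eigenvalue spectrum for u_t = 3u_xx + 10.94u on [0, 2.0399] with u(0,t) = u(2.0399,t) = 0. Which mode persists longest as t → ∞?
Eigenvalues: λₙ = 3n²π²/2.0399² - 10.94.
First three modes:
  n=1: λ₁ = 3π²/2.0399² - 10.94 ≈ -3.825
  n=2: λ₂ = 12π²/2.0399² - 10.94 ≈ 17.522
  n=3: λ₃ = 27π²/2.0399² - 10.94 ≈ 53.099
Since 3π²/2.0399² ≈ 7.115 < 10.94, λ₁ < 0.
The n=1 mode grows fastest (−λₙ is largest for n=1) → dominates.
Asymptotic: u ~ c₁ sin(πx/2.0399) e^{3.825t} (exponential growth at rate −λ₁ ≈ 3.825).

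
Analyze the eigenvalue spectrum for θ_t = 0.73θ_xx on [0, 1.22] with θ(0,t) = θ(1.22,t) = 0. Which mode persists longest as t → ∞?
Eigenvalues: λₙ = 0.73n²π²/1.22².
First three modes:
  n=1: λ₁ = 0.73π²/1.22² ≈ 4.841
  n=2: λ₂ = 2.92π²/1.22² ≈ 19.363 (4× faster decay)
  n=3: λ₃ = 6.57π²/1.22² ≈ 43.566 (9× faster decay)
As t → ∞, higher modes decay exponentially faster. The n=1 mode dominates: θ ~ c₁ sin(πx/1.22) e^{-λ₁t}.
Decay rate: λ₁ = 0.73π²/1.22² ≈ 4.841.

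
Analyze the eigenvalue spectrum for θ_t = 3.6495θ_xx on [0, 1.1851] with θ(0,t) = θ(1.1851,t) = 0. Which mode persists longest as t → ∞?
Eigenvalues: λₙ = 3.6495n²π²/1.1851².
First three modes:
  n=1: λ₁ = 3.6495π²/1.1851² ≈ 25.646
  n=2: λ₂ = 14.598π²/1.1851² ≈ 102.585 (4× faster decay)
  n=3: λ₃ = 32.8455π²/1.1851² ≈ 230.816 (9× faster decay)
As t → ∞, higher modes decay exponentially faster. The n=1 mode dominates: θ ~ c₁ sin(πx/1.1851) e^{-λ₁t}.
Decay rate: λ₁ = 3.6495π²/1.1851² ≈ 25.646.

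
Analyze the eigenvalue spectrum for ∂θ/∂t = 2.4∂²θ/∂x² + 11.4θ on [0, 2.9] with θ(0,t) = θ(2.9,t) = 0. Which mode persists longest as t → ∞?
Eigenvalues: λₙ = 2.4n²π²/2.9² - 11.4.
First three modes:
  n=1: λ₁ = 2.4π²/2.9² - 11.4 ≈ -8.583
  n=2: λ₂ = 9.6π²/2.9² - 11.4 ≈ -0.134
  n=3: λ₃ = 21.6π²/2.9² - 11.4 ≈ 13.949
Since 2.4π²/2.9² ≈ 2.817 < 11.4, λ₁ < 0.
The n=1 mode grows fastest (−λₙ is largest for n=1) → dominates.
Asymptotic: θ ~ c₁ sin(πx/2.9) e^{8.583t} (exponential growth at rate −λ₁ ≈ 8.583).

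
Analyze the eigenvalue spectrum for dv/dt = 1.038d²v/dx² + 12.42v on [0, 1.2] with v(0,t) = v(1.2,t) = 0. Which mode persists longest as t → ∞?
Eigenvalues: λₙ = 1.038n²π²/1.2² - 12.42.
First three modes:
  n=1: λ₁ = 1.038π²/1.2² - 12.42 ≈ -5.306
  n=2: λ₂ = 4.152π²/1.2² - 12.42 ≈ 16.037
  n=3: λ₃ = 9.342π²/1.2² - 12.42 ≈ 51.609
Since 1.038π²/1.2² ≈ 7.114 < 12.42, λ₁ < 0.
The n=1 mode grows fastest (−λₙ is largest for n=1) → dominates.
Asymptotic: v ~ c₁ sin(πx/1.2) e^{5.306t} (exponential growth at rate −λ₁ ≈ 5.306).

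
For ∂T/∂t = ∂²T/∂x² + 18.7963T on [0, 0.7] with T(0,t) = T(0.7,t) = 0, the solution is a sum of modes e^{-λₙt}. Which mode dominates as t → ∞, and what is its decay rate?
Eigenvalues: λₙ = n²π²/0.7² - 18.7963.
First three modes:
  n=1: λ₁ = π²/0.7² - 18.7963 ≈ 1.346
  n=2: λ₂ = 4π²/0.7² - 18.7963 ≈ 61.772
  n=3: λ₃ = 9π²/0.7² - 18.7963 ≈ 162.482
Since π²/0.7² ≈ 20.142 > 18.7963, all λₙ > 0.
The n=1 mode decays slowest → dominates as t → ∞.
Asymptotic: T ~ c₁ sin(πx/0.7) e^{-λ₁t} with decay rate λ₁ ≈ 1.346.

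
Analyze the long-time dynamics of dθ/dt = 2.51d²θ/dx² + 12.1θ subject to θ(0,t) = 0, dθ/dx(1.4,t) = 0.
Long-time behavior: θ grows unboundedly. Reaction dominates diffusion (r=12.1 > κπ²/(4L²)≈3.16); solution grows exponentially.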